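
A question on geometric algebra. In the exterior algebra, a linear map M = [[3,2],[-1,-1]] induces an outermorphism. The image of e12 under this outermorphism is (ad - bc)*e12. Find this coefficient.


The outermorphism of a linear map f sends e1^e2 to f(e1)^f(e2).
f(e1) = 3*e1 - 1*e2
f(e2) = 2*e1 - 1*e2
f(e1) ^ f(e2) = (3*e1 - 1*e2) ^ (2*e1 - 1*e2)
= 3*(-1)*e12 + (-1)*2*e21
= (-3 - (-2))*e12
= -1*e12
Coefficient = -1


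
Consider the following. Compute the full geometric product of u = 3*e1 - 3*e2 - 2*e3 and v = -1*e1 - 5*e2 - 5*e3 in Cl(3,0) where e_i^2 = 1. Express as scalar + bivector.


In Cl(3,0): e_i^2 = 1, e_ie_j = -e_je_i for i != j.
Scalar part = u . v = 3*(-1) + (-3)*(-5) + (-2)*(-5)
= -3 + 15 + 10 = 22
e12 coeff = 3*(-5) - (-3)*(-1) = -15 - 3 = -18
e13 coeff = 3*(-5) - (-2)*(-1) = -15 - 2 = -17
e23 coeff = (-3)*(-5) - (-2)*(-5) = 15 - 10 = 5
uv = 22 - 18*e12 - 17*e13 + 5*e23


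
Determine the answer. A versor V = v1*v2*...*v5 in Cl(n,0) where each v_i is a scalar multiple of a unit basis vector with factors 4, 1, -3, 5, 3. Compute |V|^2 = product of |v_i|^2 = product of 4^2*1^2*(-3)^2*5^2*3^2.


Each vector v_i has |v_i|^2 = s_i^2
Squared scales: 4^2 = 16, 1^2 = 1, (-3)^2 = 9, 5^2 = 25, 3^2 = 9
|V|^2 = 16 * 1 * 9 * 25 * 9
= 32400


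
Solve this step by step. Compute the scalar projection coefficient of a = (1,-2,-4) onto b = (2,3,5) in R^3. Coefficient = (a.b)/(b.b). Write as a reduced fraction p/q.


Projection coefficient = (a . b) / (b . b)
a . b = 1*2 + (-2)*3 + (-4)*5
= 2 + (-6) + (-20) = -24
b . b = 2^2 + 3^2 + 5^2
= 4 + 9 + 25 = 38
Coefficient = -24/38
In lowest terms: -12/19


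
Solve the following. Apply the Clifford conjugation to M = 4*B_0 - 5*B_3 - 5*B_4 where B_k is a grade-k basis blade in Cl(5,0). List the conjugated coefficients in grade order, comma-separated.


Clifford conjugate sign for grade k: (-1)^(k(k+1)/2)
Grade 0: (-1)^(0*1/2) = (-1)^0 = 1, coeff 4 -> 4
Grade 3: (-1)^(3*4/2) = (-1)^6 = 1, coeff -5 -> -5
Grade 4: (-1)^(4*5/2) = (-1)^10 = 1, coeff -5 -> -5
Conjugated coefficients: 4, -5, -5


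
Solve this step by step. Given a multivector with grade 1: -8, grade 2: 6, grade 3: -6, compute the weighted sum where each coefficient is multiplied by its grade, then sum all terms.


Grade-weighted sum = sum of grade_k * coefficient_k
1*(-8) = -8
2*6 = 12
3*(-6) = -18
Total = -8 + 12 + (-18) = -14


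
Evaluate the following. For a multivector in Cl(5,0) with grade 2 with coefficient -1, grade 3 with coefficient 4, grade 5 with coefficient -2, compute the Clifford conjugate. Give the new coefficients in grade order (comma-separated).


Clifford conjugate sign for grade k: (-1)^(k(k+1)/2)
Grade 2: (-1)^(2*3/2) = (-1)^3 = -1, coeff -1 -> 1
Grade 3: (-1)^(3*4/2) = (-1)^6 = 1, coeff 4 -> 4
Grade 5: (-1)^(5*6/2) = (-1)^15 = -1, coeff -2 -> 2
Conjugated coefficients: 1, 4, 2


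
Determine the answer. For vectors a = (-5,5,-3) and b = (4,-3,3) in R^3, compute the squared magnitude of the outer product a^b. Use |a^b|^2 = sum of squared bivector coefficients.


a wedge b = (a1*b2 - a2*b1)*e12 + (a1*b3 - a3*b1)*e13 + (a2*b3 - a3*b2)*e23
e12 coeff: (-5)*(-3) - 5*4 = 15 - 20 = -5
e13 coeff: (-5)*3 - (-3)*4 = -15 - (-12) = -3
e23 coeff: 5*3 - (-3)*(-3) = 15 - 9 = 6
|a wedge b|^2 = (-5)^2 + (-3)^2 + 6^2
= 25 + 9 + 36
= 70


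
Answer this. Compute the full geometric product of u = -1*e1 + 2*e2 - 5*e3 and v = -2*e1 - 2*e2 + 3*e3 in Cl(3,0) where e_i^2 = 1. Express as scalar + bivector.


In Cl(3,0): e_i^2 = 1, e_ie_j = -e_je_i for i != j.
Scalar part = u . v = (-1)*(-2) + 2*(-2) + (-5)*3
= 2 + (-4) + (-15) = -17
e12 coeff = (-1)*(-2) - 2*(-2) = 2 - (-4) = 6
e13 coeff = (-1)*3 - (-5)*(-2) = -3 - 10 = -13
e23 coeff = 2*3 - (-5)*(-2) = 6 - 10 = -4
uv = -17 + 6*e12 - 13*e13 - 4*e23


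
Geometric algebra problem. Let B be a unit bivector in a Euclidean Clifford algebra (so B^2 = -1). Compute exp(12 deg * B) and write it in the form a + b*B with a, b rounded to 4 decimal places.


For a unit bivector B with B^2 = -1, the exponential series gives
e^(theta*B) = cos(theta) + sin(theta)*B (the GA analogue of Euler's formula).
theta = 12 degrees = 0.20944 rad
cos(12 deg) = 0.9781
sin(12 deg) = 0.2079
exp(theta*B) = 0.9781 + 0.2079*B


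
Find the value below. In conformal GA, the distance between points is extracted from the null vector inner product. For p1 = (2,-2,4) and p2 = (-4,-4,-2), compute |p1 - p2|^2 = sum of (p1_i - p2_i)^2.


p1 - p2 = (6, 2, 6)
|p1 - p2|^2 = 6^2 + 2^2 + 6^2
= 36 + 4 + 36
= 76


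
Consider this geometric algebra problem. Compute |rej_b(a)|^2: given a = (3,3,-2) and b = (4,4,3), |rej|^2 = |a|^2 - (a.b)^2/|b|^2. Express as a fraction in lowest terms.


|a|^2 = 3^2 + 3^2 + (-2)^2 = 22
|b|^2 = 4^2 + 4^2 + 3^2 = 41
a . b = 3*4 + 3*4 + (-2)*3 = 18
(a.b)^2 = 18^2 = 324
|rej|^2 = 22 - 324/41
= (902 - 324)/41
= 578/41
In lowest terms: 578/41


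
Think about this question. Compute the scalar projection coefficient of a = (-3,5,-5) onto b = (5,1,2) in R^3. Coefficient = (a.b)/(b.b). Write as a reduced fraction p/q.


Projection coefficient = (a . b) / (b . b)
a . b = (-3)*5 + 5*1 + (-5)*2
= -15 + 5 + (-10) = -20
b . b = 5^2 + 1^2 + 2^2
= 25 + 1 + 4 = 30
Coefficient = -20/30
In lowest terms: -2/3


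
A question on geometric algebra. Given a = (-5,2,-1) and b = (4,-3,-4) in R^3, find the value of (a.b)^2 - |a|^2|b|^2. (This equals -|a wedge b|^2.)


a . b = (-5)*4 + 2*(-3) + (-1)*(-4)
= -20 + (-6) + 4 = -22
|a|^2 = (-5)^2 + 2^2 + (-1)^2 = 30
|b|^2 = 4^2 + (-3)^2 + (-4)^2 = 41
(a.b)^2 = (-22)^2 = 484
|a|^2 * |b|^2 = 30 * 41 = 1230
Result = 484 - 1230 = -746


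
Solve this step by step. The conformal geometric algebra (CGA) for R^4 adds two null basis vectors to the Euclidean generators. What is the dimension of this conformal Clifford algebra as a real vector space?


The conformal model of R^4 uses Cl(5,1): the 4 Euclidean generators plus two extra orthogonal generators e+ (e+^2 = +1) and e- (e-^2 = -1), from which the null vectors e0, einf are built.
Number of generators m = 4 + 2 = 6.
dim Cl(p,q) = 2^m = 2^6 = 64


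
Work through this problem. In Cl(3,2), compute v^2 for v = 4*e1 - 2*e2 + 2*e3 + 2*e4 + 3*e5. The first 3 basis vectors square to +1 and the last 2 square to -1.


v^2 = sum of c_i^2 * e_i^2
Positive signature terms (e_i^2 = +1): 4^2 + (-2)^2 + 2^2 = 24
Negative signature terms (e_j^2 = -1): 2^2 + 3^2 = 13
v^2 = 24 - 13 = 11


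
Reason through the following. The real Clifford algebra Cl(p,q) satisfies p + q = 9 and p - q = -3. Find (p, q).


We need p + q = 9 and p - q = -3.
Adding: 2p = 9 + (-3) = 6, so p = 3.
Then q = 9 - 3 = 6.
(p, q) = (3, 6)


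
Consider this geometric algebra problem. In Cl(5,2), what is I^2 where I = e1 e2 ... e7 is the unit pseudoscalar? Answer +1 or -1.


The pseudoscalar I = e1...e_n (product of all n generators) of Cl(p,q) satisfies I^2 = (-1)^(q + n(n-1)/2).
p = 5, q = 2, n = p + q = 7
n(n-1)/2 = 7 * 6 / 2 = 21
Exponent = q + n(n-1)/2 = 2 + 21 = 23
I^2 = (-1)^23 = -1


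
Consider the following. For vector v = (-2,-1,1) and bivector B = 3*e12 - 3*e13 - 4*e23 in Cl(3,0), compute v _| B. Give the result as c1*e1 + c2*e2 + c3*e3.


Left contraction v _| B = <vB>_1 (grade-1 part of the geometric product vB).
Using e1_|e12 = e2, e2_|e12 = -e1, e1_|e13 = e3, e3_|e13 = -e1, e2_|e23 = e3, e3_|e23 = -e2:
e1 coeff: -v2*b12 - v3*b13 = -(-1)*(3) - (1)*(-3) = 6
e2 coeff: v1*b12 - v3*b23 = (-2)*(3) - (1)*(-4) = -2
e3 coeff: v1*b13 + v2*b23 = (-2)*(-3) + (-1)*(-4) = 10
v _| B = 6*e1 - 2*e2 + 10*e3


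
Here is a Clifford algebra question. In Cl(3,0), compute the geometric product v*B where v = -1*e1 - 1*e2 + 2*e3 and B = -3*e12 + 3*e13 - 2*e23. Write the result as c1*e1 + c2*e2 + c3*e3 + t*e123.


vB has grade-1 (vector) and grade-3 (trivector) parts: vB = (v _| B) + (v ^ B).
Vector part <vB>_1:
  e1: -v2*b12 - v3*b13 = -(-1)*(-3) - (2)*(3) = -9
  e2: v1*b12 - v3*b23 = (-1)*(-3) - (2)*(-2) = 7
  e3: v1*b13 + v2*b23 = (-1)*(3) + (-1)*(-2) = -1
Trivector part <vB>_3:
  e123: v1*b23 - v2*b13 + v3*b12 = (-1)*(-2) - (-1)*(3) + (2)*(-3) = -1
vB = -9*e1 + 7*e2 - 1*e3 - 1*e123


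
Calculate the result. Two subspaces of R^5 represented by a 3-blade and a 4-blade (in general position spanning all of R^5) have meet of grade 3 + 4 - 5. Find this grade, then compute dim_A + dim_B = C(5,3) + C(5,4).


Meet grade = grade(A) + grade(B) - n
= 3 + 4 - 5 = 2
C(5,3) = 10
C(5,4) = 5
dim_A + dim_B = 10 + 5 = 15


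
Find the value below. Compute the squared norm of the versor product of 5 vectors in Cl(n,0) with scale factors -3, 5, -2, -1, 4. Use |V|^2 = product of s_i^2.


Each vector v_i has |v_i|^2 = s_i^2
Squared scales: (-3)^2 = 9, 5^2 = 25, (-2)^2 = 4, (-1)^2 = 1, 4^2 = 16
|V|^2 = 9 * 25 * 4 * 1 * 16
= 14400


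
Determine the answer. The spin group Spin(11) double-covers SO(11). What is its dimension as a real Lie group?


Spin(n) double-covers SO(n); both have Lie algebra so(n) of dimension n(n-1)/2.
n = 11
n(n-1) = 11 * 10 = 110
dim Spin(11) = 110/2 = 55


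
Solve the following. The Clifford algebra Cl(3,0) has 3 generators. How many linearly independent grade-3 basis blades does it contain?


Number of grade-k basis blades in Cl(p,q) with n = p + q is C(n, k).
n = 3 + 0 = 3
C(3, 3) = 3! / (3! * 0!)
= 6 / (6 * 1)
= 1


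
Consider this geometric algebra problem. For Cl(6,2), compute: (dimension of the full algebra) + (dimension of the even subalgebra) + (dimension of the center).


n = 6 + 2 = 8
Total dim = 2^8 = 256
Even subalgebra dim = 2^7 = 128
n is even, so center dim = 1
Sum = 256 + 128 + 1 = 385


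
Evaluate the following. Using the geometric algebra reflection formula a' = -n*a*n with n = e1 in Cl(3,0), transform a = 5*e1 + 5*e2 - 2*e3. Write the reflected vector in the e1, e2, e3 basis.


Reflection formula: a' = -n*a*n, with n = e1 (unit vector, n^2 = 1).
For reflection through hyperplane perp to e1:
The component along e1 flips sign, others stay.
a = (5, 5, -2)
a' = (-5, 5, -2)
a' = -5*e1 + 5*e2 - 2*e3


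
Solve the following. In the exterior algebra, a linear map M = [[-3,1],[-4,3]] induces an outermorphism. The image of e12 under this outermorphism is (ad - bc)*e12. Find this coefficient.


The outermorphism of a linear map f sends e1^e2 to f(e1)^f(e2).
f(e1) = -3*e1 - 4*e2
f(e2) = 1*e1 + 3*e2
f(e1) ^ f(e2) = (-3*e1 - 4*e2) ^ (1*e1 + 3*e2)
= (-3)*3*e12 + (-4)*1*e21
= (-9 - (-4))*e12
= -5*e12
Coefficient = -5


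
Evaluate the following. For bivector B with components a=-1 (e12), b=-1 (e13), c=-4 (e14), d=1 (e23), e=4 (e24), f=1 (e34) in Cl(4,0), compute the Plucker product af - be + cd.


Plucker relation: af - be + cd
a*f = (-1)*1 = -1
b*e = (-1)*4 = -4
c*d = (-4)*1 = -4
af - be + cd = -1 - (-4) + (-4)
= -1


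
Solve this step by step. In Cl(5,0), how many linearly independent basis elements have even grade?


Even subalgebra dimension = 2^(n-1)
n = 5 + 0 = 5
2^(5 - 1) = 2^4 = 16
Verification: sum of C(5,k) for even k = 1 + 10 + 5 = 16
Result = 16


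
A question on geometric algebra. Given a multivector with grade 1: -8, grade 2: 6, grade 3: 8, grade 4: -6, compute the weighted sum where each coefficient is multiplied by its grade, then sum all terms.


Grade-weighted sum = sum of grade_k * coefficient_k
1*(-8) = -8
2*6 = 12
3*8 = 24
4*(-6) = -24
Total = -8 + 12 + 24 + (-24) = 4


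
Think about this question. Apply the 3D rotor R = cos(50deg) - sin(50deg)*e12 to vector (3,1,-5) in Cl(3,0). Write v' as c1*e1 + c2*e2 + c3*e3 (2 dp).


Rotor R = cos(50deg) - sin(50deg)*e12
Rotation angle theta = 2 * 50 = 100 degrees in the e12 plane (e1 -> e2).
The component perpendicular to the plane (e3) is invariant: v'_3 = v3 = -5.00
cos(100deg) = -0.1736, sin(100deg) = 0.9848
v'_1 = v1*cos(theta) - v2*sin(theta) = 3*(-0.1736) - 1*0.9848 = -1.51
v'_2 = v1*sin(theta) + v2*cos(theta) = 3*0.9848 + 1*(-0.1736) = 2.78
v' = -1.51*e1 + 2.78*e2 - 5.00*e3


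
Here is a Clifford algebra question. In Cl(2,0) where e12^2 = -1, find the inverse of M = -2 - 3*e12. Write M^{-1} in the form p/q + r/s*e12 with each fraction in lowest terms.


M = -2 - 3*e12, where e12^2 = -1.
Since M commutes with its reverse ~M = a - b*e12, M * ~M = a^2 - b^2*e12^2 = a^2 + b^2.
So M^{-1} = ~M / (a^2 + b^2) = (a - b*e12)/(a^2 + b^2).
a^2 + b^2 = 4 + 9 = 13
Scalar part = -2/13 = -2/13
Bivector coeff = 3/13 = 3/13
M^{-1} = -2/13 + 3/13*e12


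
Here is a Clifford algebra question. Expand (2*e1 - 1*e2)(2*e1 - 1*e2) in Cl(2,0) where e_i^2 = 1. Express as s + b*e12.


Expand: (2*e1 - 1*e2)(2*e1 - 1*e2)
= 2*2*e1e1 + 2*(-1)*e1e2 + (-1)*2*e2e1 + (-1)*(-1)*e2e2
Using e1^2 = e2^2 = 1, e2e1 = -e1e2:
Scalar part s = 2*2 + (-1)*(-1) = 4 + 1 = 5
Bivector part b = 2*(-1) - (-1)*2 = -2 - (-2) = 0
uv = 5 + 0*e12


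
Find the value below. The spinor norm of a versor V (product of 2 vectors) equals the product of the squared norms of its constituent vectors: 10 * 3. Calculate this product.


Spinor norm N(V) = |v1|^2 * |v2|^2 * ... * |v2|^2
= 10 * 3
Running product: 10, 30
N(V) = 30


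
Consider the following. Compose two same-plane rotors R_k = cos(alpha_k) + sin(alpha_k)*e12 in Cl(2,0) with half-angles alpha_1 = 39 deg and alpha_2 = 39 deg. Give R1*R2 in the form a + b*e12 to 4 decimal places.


Same-plane rotors commute and their half-angles add:
R1*R2 = cos(a1 + a2) + sin(a1 + a2)*e12.
a1 + a2 = 39 + 39 = 78 deg
cos(78 deg) = 0.2079
sin(78 deg) = 0.9781
R1*R2 = 0.2079 + 0.9781*e12


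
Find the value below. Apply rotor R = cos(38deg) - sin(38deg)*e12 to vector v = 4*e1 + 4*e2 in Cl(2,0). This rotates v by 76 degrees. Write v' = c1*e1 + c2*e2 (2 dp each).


Rotor R = cos(38deg) - sin(38deg)*e12
Rotation angle theta = 2 * 38 = 76 degrees
v' = R*v*~R rotates v by theta.
cos(76deg) = 0.2419, sin(76deg) = 0.9703
v'_1 = 4*cos(76deg) - 4*sin(76deg)
= 4*0.2419 - 4*0.9703
= -2.91
v'_2 = 4*sin(76deg) + 4*cos(76deg)
= 4*0.9703 + 4*0.2419
= 4.85
v' = -2.91*e1 + 4.85*e2


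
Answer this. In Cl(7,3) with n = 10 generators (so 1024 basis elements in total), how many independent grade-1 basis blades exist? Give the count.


Number of grade-k basis blades in Cl(p,q) with n = p + q is C(n, k).
n = 7 + 3 = 10
C(10, 1) = 10! / (1! * 9!)
= 3628800 / (1 * 362880)
= 10


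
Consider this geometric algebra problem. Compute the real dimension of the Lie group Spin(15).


Spin(n) double-covers SO(n); both have Lie algebra so(n) of dimension n(n-1)/2.
n = 15
n(n-1) = 15 * 14 = 210
dim Spin(15) = 210/2 = 105


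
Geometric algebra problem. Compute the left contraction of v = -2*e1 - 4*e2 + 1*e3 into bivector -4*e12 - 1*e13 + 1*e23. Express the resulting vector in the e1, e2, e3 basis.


Left contraction v _| B = <vB>_1 (grade-1 part of the geometric product vB).
Using e1_|e12 = e2, e2_|e12 = -e1, e1_|e13 = e3, e3_|e13 = -e1, e2_|e23 = e3, e3_|e23 = -e2:
e1 coeff: -v2*b12 - v3*b13 = -(-4)*(-4) - (1)*(-1) = -15
e2 coeff: v1*b12 - v3*b23 = (-2)*(-4) - (1)*(1) = 7
e3 coeff: v1*b13 + v2*b23 = (-2)*(-1) + (-4)*(1) = -2
v _| B = -15*e1 + 7*e2 - 2*e3


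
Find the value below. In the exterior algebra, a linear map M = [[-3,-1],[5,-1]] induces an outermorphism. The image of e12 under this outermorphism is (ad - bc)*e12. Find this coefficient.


The outermorphism of a linear map f sends e1^e2 to f(e1)^f(e2).
f(e1) = -3*e1 + 5*e2
f(e2) = -1*e1 - 1*e2
f(e1) ^ f(e2) = (-3*e1 + 5*e2) ^ (-1*e1 - 1*e2)
= (-3)*(-1)*e12 + 5*(-1)*e21
= (3 - (-5))*e12
= 8*e12
Coefficient = 8


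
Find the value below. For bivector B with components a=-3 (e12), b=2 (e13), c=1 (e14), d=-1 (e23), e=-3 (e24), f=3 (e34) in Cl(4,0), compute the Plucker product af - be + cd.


Plucker relation: af - be + cd
a*f = (-3)*3 = -9
b*e = 2*(-3) = -6
c*d = 1*(-1) = -1
af - be + cd = -9 - (-6) + (-1)
= -4


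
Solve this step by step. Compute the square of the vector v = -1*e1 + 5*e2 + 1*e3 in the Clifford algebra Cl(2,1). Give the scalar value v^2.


v^2 = sum of c_i^2 * e_i^2
Positive signature terms (e_i^2 = +1): (-1)^2 + 5^2 = 26
Negative signature terms (e_j^2 = -1): 1^2 = 1
v^2 = 26 - 1 = 25


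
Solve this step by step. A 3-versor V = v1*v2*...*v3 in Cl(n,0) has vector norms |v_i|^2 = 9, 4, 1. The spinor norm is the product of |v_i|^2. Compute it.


Spinor norm N(V) = |v1|^2 * |v2|^2 * ... * |v3|^2
= 9 * 4 * 1
Running product: 9, 36, 36
N(V) = 36


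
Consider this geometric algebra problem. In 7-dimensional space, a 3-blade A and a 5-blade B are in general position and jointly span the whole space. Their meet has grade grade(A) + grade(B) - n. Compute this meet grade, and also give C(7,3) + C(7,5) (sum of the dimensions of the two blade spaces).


Meet grade = grade(A) + grade(B) - n
= 3 + 5 - 7 = 1
C(7,3) = 35
C(7,5) = 21
dim_A + dim_B = 35 + 21 = 56


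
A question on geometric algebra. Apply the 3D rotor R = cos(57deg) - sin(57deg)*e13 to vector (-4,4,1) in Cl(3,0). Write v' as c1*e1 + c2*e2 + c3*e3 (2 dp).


Rotor R = cos(57deg) - sin(57deg)*e13
Rotation angle theta = 2 * 57 = 114 degrees in the e13 plane (e1 -> e3).
The component perpendicular to the plane (e2) is invariant: v'_2 = v2 = 4.00
cos(114deg) = -0.4067, sin(114deg) = 0.9135
v'_1 = v1*cos(theta) - v3*sin(theta) = -4*(-0.4067) - 1*0.9135 = 0.71
v'_3 = v1*sin(theta) + v3*cos(theta) = -4*0.9135 + 1*(-0.4067) = -4.06
v' = 0.71*e1 + 4.00*e2 - 4.06*e3


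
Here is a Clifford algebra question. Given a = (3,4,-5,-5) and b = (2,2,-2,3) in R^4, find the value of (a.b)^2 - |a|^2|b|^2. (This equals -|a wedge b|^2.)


a . b = 3*2 + 4*2 + (-5)*(-2) + (-5)*3
= 6 + 8 + 10 + (-15) = 9
|a|^2 = 3^2 + 4^2 + (-5)^2 + (-5)^2 = 75
|b|^2 = 2^2 + 2^2 + (-2)^2 + 3^2 = 21
(a.b)^2 = 9^2 = 81
|a|^2 * |b|^2 = 75 * 21 = 1575
Result = 81 - 1575 = -1494


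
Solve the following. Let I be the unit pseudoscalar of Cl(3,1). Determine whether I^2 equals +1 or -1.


The pseudoscalar I = e1...e_n (product of all n generators) of Cl(p,q) satisfies I^2 = (-1)^(q + n(n-1)/2).
p = 3, q = 1, n = p + q = 4
n(n-1)/2 = 4 * 3 / 2 = 6
Exponent = q + n(n-1)/2 = 1 + 6 = 7
I^2 = (-1)^7 = -1


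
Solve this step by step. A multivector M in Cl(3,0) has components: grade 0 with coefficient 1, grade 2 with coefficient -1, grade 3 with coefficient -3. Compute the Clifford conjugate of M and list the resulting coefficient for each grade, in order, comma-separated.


Clifford conjugate sign for grade k: (-1)^(k(k+1)/2)
Grade 0: (-1)^(0*1/2) = (-1)^0 = 1, coeff 1 -> 1
Grade 2: (-1)^(2*3/2) = (-1)^3 = -1, coeff -1 -> 1
Grade 3: (-1)^(3*4/2) = (-1)^6 = 1, coeff -3 -> -3
Conjugated coefficients: 1, 1, -3


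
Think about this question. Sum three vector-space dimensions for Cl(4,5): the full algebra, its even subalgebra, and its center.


n = 4 + 5 = 9
Total dim = 2^9 = 512
Even subalgebra dim = 2^8 = 256
n is odd, so center dim = 2
Sum = 512 + 256 + 2 = 770


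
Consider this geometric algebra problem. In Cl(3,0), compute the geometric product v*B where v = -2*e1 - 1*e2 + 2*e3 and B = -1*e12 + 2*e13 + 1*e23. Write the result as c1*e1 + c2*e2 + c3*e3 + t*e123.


vB has grade-1 (vector) and grade-3 (trivector) parts: vB = (v _| B) + (v ^ B).
Vector part <vB>_1:
  e1: -v2*b12 - v3*b13 = -(-1)*(-1) - (2)*(2) = -5
  e2: v1*b12 - v3*b23 = (-2)*(-1) - (2)*(1) = 0
  e3: v1*b13 + v2*b23 = (-2)*(2) + (-1)*(1) = -5
Trivector part <vB>_3:
  e123: v1*b23 - v2*b13 + v3*b12 = (-2)*(1) - (-1)*(2) + (2)*(-1) = -2
vB = -5*e1 + 0*e2 - 5*e3 - 2*e123


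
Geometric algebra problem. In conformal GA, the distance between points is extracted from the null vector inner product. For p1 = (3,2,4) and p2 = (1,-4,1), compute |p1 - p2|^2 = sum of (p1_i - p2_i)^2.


p1 - p2 = (2, 6, 3)
|p1 - p2|^2 = 2^2 + 6^2 + 3^2
= 4 + 36 + 9
= 49


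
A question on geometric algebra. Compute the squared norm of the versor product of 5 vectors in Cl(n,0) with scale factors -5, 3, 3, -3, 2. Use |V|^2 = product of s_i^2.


Each vector v_i has |v_i|^2 = s_i^2
Squared scales: (-5)^2 = 25, 3^2 = 9, 3^2 = 9, (-3)^2 = 9, 2^2 = 4
|V|^2 = 25 * 9 * 9 * 9 * 4
= 72900


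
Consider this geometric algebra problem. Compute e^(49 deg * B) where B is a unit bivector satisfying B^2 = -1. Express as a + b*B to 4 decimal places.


For a unit bivector B with B^2 = -1, the exponential series gives
e^(theta*B) = cos(theta) + sin(theta)*B (the GA analogue of Euler's formula).
theta = 49 degrees = 0.855211 rad
cos(49 deg) = 0.6561
sin(49 deg) = 0.7547
exp(theta*B) = 0.6561 + 0.7547*B


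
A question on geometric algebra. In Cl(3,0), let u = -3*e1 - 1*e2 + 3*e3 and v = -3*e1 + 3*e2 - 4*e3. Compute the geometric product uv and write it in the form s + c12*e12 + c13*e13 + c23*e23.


In Cl(3,0): e_i^2 = 1, e_ie_j = -e_je_i for i != j.
Scalar part = u . v = (-3)*(-3) + (-1)*3 + 3*(-4)
= 9 + (-3) + (-12) = -6
e12 coeff = (-3)*3 - (-1)*(-3) = -9 - 3 = -12
e13 coeff = (-3)*(-4) - 3*(-3) = 12 - (-9) = 21
e23 coeff = (-1)*(-4) - 3*3 = 4 - 9 = -5
uv = -6 - 12*e12 + 21*e13 - 5*e23


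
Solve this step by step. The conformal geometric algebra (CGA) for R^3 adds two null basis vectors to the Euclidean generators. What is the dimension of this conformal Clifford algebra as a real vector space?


The conformal model of R^3 uses Cl(4,1): the 3 Euclidean generators plus two extra orthogonal generators e+ (e+^2 = +1) and e- (e-^2 = -1), from which the null vectors e0, einf are built.
Number of generators m = 3 + 2 = 5.
dim Cl(p,q) = 2^m = 2^5 = 32


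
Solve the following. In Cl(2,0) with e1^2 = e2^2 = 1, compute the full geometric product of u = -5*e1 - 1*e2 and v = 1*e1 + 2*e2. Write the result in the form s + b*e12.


Expand: (-5*e1 - 1*e2)(1*e1 + 2*e2)
= (-5)*1*e1e1 + (-5)*2*e1e2 + (-1)*1*e2e1 + (-1)*2*e2e2
Using e1^2 = e2^2 = 1, e2e1 = -e1e2:
Scalar part s = (-5)*1 + (-1)*2 = -5 + (-2) = -7
Bivector part b = (-5)*2 - (-1)*1 = -10 - (-1) = -9
uv = -7 - 9*e12


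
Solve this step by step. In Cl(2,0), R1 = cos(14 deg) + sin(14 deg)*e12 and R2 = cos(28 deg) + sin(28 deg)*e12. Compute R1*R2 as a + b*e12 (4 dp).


Same-plane rotors commute and their half-angles add:
R1*R2 = cos(a1 + a2) + sin(a1 + a2)*e12.
a1 + a2 = 14 + 28 = 42 deg
cos(42 deg) = 0.7431
sin(42 deg) = 0.6691
R1*R2 = 0.7431 + 0.6691*e12


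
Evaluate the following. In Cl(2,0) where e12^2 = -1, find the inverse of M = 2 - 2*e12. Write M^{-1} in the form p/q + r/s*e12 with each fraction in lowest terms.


M = 2 - 2*e12, where e12^2 = -1.
Since M commutes with its reverse ~M = a - b*e12, M * ~M = a^2 - b^2*e12^2 = a^2 + b^2.
So M^{-1} = ~M / (a^2 + b^2) = (a - b*e12)/(a^2 + b^2).
a^2 + b^2 = 4 + 4 = 8
Scalar part = 2/8 = 1/4
Bivector coeff = 2/8 = 1/4
M^{-1} = 1/4 + 1/4*e12


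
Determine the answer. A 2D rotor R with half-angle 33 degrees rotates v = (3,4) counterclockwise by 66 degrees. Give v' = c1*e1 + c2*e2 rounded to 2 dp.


Rotor R = cos(33deg) - sin(33deg)*e12
Rotation angle theta = 2 * 33 = 66 degrees
v' = R*v*~R rotates v by theta.
cos(66deg) = 0.4067, sin(66deg) = 0.9135
v'_1 = 3*cos(66deg) - 4*sin(66deg)
= 3*0.4067 - 4*0.9135
= -2.43
v'_2 = 3*sin(66deg) + 4*cos(66deg)
= 3*0.9135 + 4*0.4067
= 4.37
v' = -2.43*e1 + 4.37*e2


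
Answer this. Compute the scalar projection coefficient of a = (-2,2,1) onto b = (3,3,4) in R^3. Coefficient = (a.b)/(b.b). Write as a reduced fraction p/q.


Projection coefficient = (a . b) / (b . b)
a . b = (-2)*3 + 2*3 + 1*4
= -6 + 6 + 4 = 4
b . b = 3^2 + 3^2 + 4^2
= 9 + 9 + 16 = 34
Coefficient = 4/34
In lowest terms: 2/17


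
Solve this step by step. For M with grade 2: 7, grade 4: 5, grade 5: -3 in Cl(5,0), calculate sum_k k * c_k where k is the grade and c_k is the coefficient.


Grade-weighted sum = sum of grade_k * coefficient_k
2*7 = 14
4*5 = 20
5*(-3) = -15
Total = 14 + 20 + (-15) = 19


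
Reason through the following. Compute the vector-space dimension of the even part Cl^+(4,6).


Even subalgebra dimension = 2^(n-1)
n = 4 + 6 = 10
2^(10 - 1) = 2^9 = 512
Verification: sum of C(10,k) for even k = 1 + 45 + 210 + 210 + 45 + 1 = 512
Result = 512


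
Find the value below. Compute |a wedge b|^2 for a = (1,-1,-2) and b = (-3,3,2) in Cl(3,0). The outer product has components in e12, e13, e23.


a wedge b = (a1*b2 - a2*b1)*e12 + (a1*b3 - a3*b1)*e13 + (a2*b3 - a3*b2)*e23
e12 coeff: 1*3 - (-1)*(-3) = 3 - 3 = 0
e13 coeff: 1*2 - (-2)*(-3) = 2 - 6 = -4
e23 coeff: (-1)*2 - (-2)*3 = -2 - (-6) = 4
|a wedge b|^2 = 0^2 + (-4)^2 + 4^2
= 0 + 16 + 16
= 32


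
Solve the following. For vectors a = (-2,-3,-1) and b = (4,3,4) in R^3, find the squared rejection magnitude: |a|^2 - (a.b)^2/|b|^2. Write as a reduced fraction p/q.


|a|^2 = (-2)^2 + (-3)^2 + (-1)^2 = 14
|b|^2 = 4^2 + 3^2 + 4^2 = 41
a . b = (-2)*4 + (-3)*3 + (-1)*4 = -21
(a.b)^2 = (-21)^2 = 441
|rej|^2 = 14 - 441/41
= (574 - 441)/41
= 133/41
In lowest terms: 133/41


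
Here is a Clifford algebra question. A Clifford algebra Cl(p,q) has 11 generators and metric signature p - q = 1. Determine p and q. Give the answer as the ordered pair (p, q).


We need p + q = 11 and p - q = 1.
Adding: 2p = 11 + 1 = 12, so p = 6.
Then q = 11 - 6 = 5.
(p, q) = (6, 5)


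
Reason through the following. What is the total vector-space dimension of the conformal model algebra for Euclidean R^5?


The conformal model of R^5 uses Cl(6,1): the 5 Euclidean generators plus two extra orthogonal generators e+ (e+^2 = +1) and e- (e-^2 = -1), from which the null vectors e0, einf are built.
Number of generators m = 5 + 2 = 7.
dim Cl(p,q) = 2^m = 2^7 = 128


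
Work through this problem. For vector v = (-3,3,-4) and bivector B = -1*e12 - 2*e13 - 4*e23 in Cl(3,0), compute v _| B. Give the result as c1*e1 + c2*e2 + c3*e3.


Left contraction v _| B = <vB>_1 (grade-1 part of the geometric product vB).
Using e1_|e12 = e2, e2_|e12 = -e1, e1_|e13 = e3, e3_|e13 = -e1, e2_|e23 = e3, e3_|e23 = -e2:
e1 coeff: -v2*b12 - v3*b13 = -(3)*(-1) - (-4)*(-2) = -5
e2 coeff: v1*b12 - v3*b23 = (-3)*(-1) - (-4)*(-4) = -13
e3 coeff: v1*b13 + v2*b23 = (-3)*(-2) + (3)*(-4) = -6
v _| B = -5*e1 - 13*e2 - 6*e3


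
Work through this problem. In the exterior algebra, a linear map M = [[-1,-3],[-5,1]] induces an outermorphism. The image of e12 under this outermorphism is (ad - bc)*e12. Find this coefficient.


The outermorphism of a linear map f sends e1^e2 to f(e1)^f(e2).
f(e1) = -1*e1 - 5*e2
f(e2) = -3*e1 + 1*e2
f(e1) ^ f(e2) = (-1*e1 - 5*e2) ^ (-3*e1 + 1*e2)
= (-1)*1*e12 + (-5)*(-3)*e21
= (-1 - 15)*e12
= -16*e12
Coefficient = -16


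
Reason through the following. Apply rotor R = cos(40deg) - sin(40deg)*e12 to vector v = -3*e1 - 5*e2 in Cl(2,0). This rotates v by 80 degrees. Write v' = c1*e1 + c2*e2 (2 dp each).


Rotor R = cos(40deg) - sin(40deg)*e12
Rotation angle theta = 2 * 40 = 80 degrees
v' = R*v*~R rotates v by theta.
cos(80deg) = 0.1736, sin(80deg) = 0.9848
v'_1 = -3*cos(80deg) - (-5)*sin(80deg)
= -3*0.1736 - (-5)*0.9848
= 4.40
v'_2 = -3*sin(80deg) + (-5)*cos(80deg)
= -3*0.9848 + (-5)*0.1736
= -3.82
v' = 4.40*e1 - 3.82*e2


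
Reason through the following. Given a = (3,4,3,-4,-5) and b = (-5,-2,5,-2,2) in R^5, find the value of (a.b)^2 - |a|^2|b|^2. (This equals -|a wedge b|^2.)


a . b = 3*(-5) + 4*(-2) + 3*5 + (-4)*(-2) + (-5)*2
= -15 + (-8) + 15 + 8 + (-10) = -10
|a|^2 = 3^2 + 4^2 + 3^2 + (-4)^2 + (-5)^2 = 75
|b|^2 = (-5)^2 + (-2)^2 + 5^2 + (-2)^2 + 2^2 = 62
(a.b)^2 = (-10)^2 = 100
|a|^2 * |b|^2 = 75 * 62 = 4650
Result = 100 - 4650 = -4550


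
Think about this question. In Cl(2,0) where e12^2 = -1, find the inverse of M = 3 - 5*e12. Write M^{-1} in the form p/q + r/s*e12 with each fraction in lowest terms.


M = 3 - 5*e12, where e12^2 = -1.
Since M commutes with its reverse ~M = a - b*e12, M * ~M = a^2 - b^2*e12^2 = a^2 + b^2.
So M^{-1} = ~M / (a^2 + b^2) = (a - b*e12)/(a^2 + b^2).
a^2 + b^2 = 9 + 25 = 34
Scalar part = 3/34 = 3/34
Bivector coeff = 5/34 = 5/34
M^{-1} = 3/34 + 5/34*e12


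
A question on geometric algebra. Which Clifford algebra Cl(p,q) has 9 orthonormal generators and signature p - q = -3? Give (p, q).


We need p + q = 9 and p - q = -3.
Adding: 2p = 9 + (-3) = 6, so p = 3.
Then q = 9 - 3 = 6.
(p, q) = (3, 6)


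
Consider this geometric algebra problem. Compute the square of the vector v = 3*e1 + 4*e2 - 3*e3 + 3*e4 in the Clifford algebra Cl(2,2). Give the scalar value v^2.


v^2 = sum of c_i^2 * e_i^2
Positive signature terms (e_i^2 = +1): 3^2 + 4^2 = 25
Negative signature terms (e_j^2 = -1): (-3)^2 + 3^2 = 18
v^2 = 25 - 18 = 7


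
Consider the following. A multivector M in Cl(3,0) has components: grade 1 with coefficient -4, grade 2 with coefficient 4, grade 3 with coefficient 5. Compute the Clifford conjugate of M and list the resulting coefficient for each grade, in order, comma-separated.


Clifford conjugate sign for grade k: (-1)^(k(k+1)/2)
Grade 1: (-1)^(1*2/2) = (-1)^1 = -1, coeff -4 -> 4
Grade 2: (-1)^(2*3/2) = (-1)^3 = -1, coeff 4 -> -4
Grade 3: (-1)^(3*4/2) = (-1)^6 = 1, coeff 5 -> 5
Conjugated coefficients: 4, -4, 5


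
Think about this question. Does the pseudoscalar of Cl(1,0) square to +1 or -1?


The pseudoscalar I = e1...e_n (product of all n generators) of Cl(p,q) satisfies I^2 = (-1)^(q + n(n-1)/2).
p = 1, q = 0, n = p + q = 1
n(n-1)/2 = 1 * 0 / 2 = 0
Exponent = q + n(n-1)/2 = 0 + 0 = 0
I^2 = (-1)^0 = +1


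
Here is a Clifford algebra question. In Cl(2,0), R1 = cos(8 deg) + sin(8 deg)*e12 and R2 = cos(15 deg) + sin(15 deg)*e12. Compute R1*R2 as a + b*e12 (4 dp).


Same-plane rotors commute and their half-angles add:
R1*R2 = cos(a1 + a2) + sin(a1 + a2)*e12.
a1 + a2 = 8 + 15 = 23 deg
cos(23 deg) = 0.9205
sin(23 deg) = 0.3907
R1*R2 = 0.9205 + 0.3907*e12


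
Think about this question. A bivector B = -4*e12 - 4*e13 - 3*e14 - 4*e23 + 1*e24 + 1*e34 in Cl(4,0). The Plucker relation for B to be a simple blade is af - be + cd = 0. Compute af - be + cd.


Plucker relation: af - be + cd
a*f = (-4)*1 = -4
b*e = (-4)*1 = -4
c*d = (-3)*(-4) = 12
af - be + cd = -4 - (-4) + 12
= 12


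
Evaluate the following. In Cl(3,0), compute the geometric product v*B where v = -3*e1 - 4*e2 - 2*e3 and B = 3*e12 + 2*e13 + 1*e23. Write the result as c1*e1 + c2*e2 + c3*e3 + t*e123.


vB has grade-1 (vector) and grade-3 (trivector) parts: vB = (v _| B) + (v ^ B).
Vector part <vB>_1:
  e1: -v2*b12 - v3*b13 = -(-4)*(3) - (-2)*(2) = 16
  e2: v1*b12 - v3*b23 = (-3)*(3) - (-2)*(1) = -7
  e3: v1*b13 + v2*b23 = (-3)*(2) + (-4)*(1) = -10
Trivector part <vB>_3:
  e123: v1*b23 - v2*b13 + v3*b12 = (-3)*(1) - (-4)*(2) + (-2)*(3) = -1
vB = 16*e1 - 7*e2 - 10*e3 - 1*e123


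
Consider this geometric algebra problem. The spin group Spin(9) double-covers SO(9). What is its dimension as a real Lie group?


Spin(n) double-covers SO(n); both have Lie algebra so(n) of dimension n(n-1)/2.
n = 9
n(n-1) = 9 * 8 = 72
dim Spin(9) = 72/2 = 36


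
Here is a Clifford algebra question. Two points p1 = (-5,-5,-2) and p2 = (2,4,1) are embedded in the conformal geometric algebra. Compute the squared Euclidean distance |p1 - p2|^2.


p1 - p2 = (-7, -9, -3)
|p1 - p2|^2 = (-7)^2 + (-9)^2 + (-3)^2
= 49 + 81 + 9
= 139


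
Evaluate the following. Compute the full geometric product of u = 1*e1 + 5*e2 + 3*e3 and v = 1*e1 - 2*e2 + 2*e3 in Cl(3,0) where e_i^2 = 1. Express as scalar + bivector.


In Cl(3,0): e_i^2 = 1, e_ie_j = -e_je_i for i != j.
Scalar part = u . v = 1*1 + 5*(-2) + 3*2
= 1 + (-10) + 6 = -3
e12 coeff = 1*(-2) - 5*1 = -2 - 5 = -7
e13 coeff = 1*2 - 3*1 = 2 - 3 = -1
e23 coeff = 5*2 - 3*(-2) = 10 - (-6) = 16
uv = -3 - 7*e12 - 1*e13 + 16*e23


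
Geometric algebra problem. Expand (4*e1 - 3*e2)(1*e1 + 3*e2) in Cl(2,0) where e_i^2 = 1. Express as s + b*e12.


Expand: (4*e1 - 3*e2)(1*e1 + 3*e2)
= 4*1*e1e1 + 4*3*e1e2 + (-3)*1*e2e1 + (-3)*3*e2e2
Using e1^2 = e2^2 = 1, e2e1 = -e1e2:
Scalar part s = 4*1 + (-3)*3 = 4 + (-9) = -5
Bivector part b = 4*3 - (-3)*1 = 12 - (-3) = 15
uv = -5 + 15*e12


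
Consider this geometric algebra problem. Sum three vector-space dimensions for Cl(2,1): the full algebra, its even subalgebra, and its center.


n = 2 + 1 = 3
Total dim = 2^3 = 8
Even subalgebra dim = 2^2 = 4
n is odd, so center dim = 2
Sum = 8 + 4 + 2 = 14


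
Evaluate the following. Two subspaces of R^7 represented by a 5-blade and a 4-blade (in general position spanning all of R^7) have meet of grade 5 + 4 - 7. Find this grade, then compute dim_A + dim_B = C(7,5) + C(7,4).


Meet grade = grade(A) + grade(B) - n
= 5 + 4 - 7 = 2
C(7,5) = 21
C(7,4) = 35
dim_A + dim_B = 21 + 35 = 56


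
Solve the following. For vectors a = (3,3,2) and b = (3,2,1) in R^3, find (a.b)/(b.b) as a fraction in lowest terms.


Projection coefficient = (a . b) / (b . b)
a . b = 3*3 + 3*2 + 2*1
= 9 + 6 + 2 = 17
b . b = 3^2 + 2^2 + 1^2
= 9 + 4 + 1 = 14
Coefficient = 17/14
In lowest terms: 17/14


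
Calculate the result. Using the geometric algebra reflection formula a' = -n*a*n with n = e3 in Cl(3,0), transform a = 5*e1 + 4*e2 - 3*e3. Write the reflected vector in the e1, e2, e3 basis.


Reflection formula: a' = -n*a*n, with n = e3 (unit vector, n^2 = 1).
For reflection through hyperplane perp to e3:
The component along e3 flips sign, others stay.
a = (5, 4, -3)
a' = (5, 4, 3)
a' = 5*e1 + 4*e2 + 3*e3


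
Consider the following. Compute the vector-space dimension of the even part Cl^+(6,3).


Even subalgebra dimension = 2^(n-1)
n = 6 + 3 = 9
2^(9 - 1) = 2^8 = 256
Verification: sum of C(9,k) for even k = 1 + 36 + 126 + 84 + 9 = 256
Result = 256


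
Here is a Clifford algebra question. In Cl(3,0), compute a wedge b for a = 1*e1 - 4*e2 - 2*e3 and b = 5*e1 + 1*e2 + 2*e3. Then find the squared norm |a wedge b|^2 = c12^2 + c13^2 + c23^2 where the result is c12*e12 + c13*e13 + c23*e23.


a wedge b = (a1*b2 - a2*b1)*e12 + (a1*b3 - a3*b1)*e13 + (a2*b3 - a3*b2)*e23
e12 coeff: 1*1 - (-4)*5 = 1 - (-20) = 21
e13 coeff: 1*2 - (-2)*5 = 2 - (-10) = 12
e23 coeff: (-4)*2 - (-2)*1 = -8 - (-2) = -6
|a wedge b|^2 = 21^2 + 12^2 + (-6)^2
= 441 + 144 + 36
= 621


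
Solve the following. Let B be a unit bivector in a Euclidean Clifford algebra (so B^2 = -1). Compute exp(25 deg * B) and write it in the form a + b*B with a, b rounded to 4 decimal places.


For a unit bivector B with B^2 = -1, the exponential series gives
e^(theta*B) = cos(theta) + sin(theta)*B (the GA analogue of Euler's formula).
theta = 25 degrees = 0.436332 rad
cos(25 deg) = 0.9063
sin(25 deg) = 0.4226
exp(theta*B) = 0.9063 + 0.4226*B


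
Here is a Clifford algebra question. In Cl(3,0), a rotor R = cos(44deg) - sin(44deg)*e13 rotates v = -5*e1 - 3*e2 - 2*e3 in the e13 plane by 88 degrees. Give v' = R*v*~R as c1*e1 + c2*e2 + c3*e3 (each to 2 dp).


Rotor R = cos(44deg) - sin(44deg)*e13
Rotation angle theta = 2 * 44 = 88 degrees in the e13 plane (e1 -> e3).
The component perpendicular to the plane (e2) is invariant: v'_2 = v2 = -3.00
cos(88deg) = 0.0349, sin(88deg) = 0.9994
v'_1 = v1*cos(theta) - v3*sin(theta) = -5*0.0349 - (-2)*0.9994 = 1.82
v'_3 = v1*sin(theta) + v3*cos(theta) = -5*0.9994 + (-2)*0.0349 = -5.07
v' = 1.82*e1 - 3.00*e2 - 5.07*e3


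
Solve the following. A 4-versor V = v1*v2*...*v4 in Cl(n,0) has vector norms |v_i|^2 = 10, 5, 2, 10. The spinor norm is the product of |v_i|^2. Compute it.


Spinor norm N(V) = |v1|^2 * |v2|^2 * ... * |v4|^2
= 10 * 5 * 2 * 10
Running product: 10, 50, 100, 1000
N(V) = 1000


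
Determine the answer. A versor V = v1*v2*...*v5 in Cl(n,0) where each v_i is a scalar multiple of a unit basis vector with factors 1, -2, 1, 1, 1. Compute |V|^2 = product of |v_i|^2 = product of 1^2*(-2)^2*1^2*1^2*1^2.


Each vector v_i has |v_i|^2 = s_i^2
Squared scales: 1^2 = 1, (-2)^2 = 4, 1^2 = 1, 1^2 = 1, 1^2 = 1
|V|^2 = 1 * 4 * 1 * 1 * 1
= 4


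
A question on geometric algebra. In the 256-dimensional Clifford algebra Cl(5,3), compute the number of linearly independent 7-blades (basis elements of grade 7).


Number of grade-k basis blades in Cl(p,q) with n = p + q is C(n, k).
n = 5 + 3 = 8
C(8, 7) = 8! / (7! * 1!)
= 40320 / (5040 * 1)
= 8


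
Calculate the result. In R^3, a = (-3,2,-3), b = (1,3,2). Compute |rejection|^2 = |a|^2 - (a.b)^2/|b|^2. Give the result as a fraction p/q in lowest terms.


|a|^2 = (-3)^2 + 2^2 + (-3)^2 = 22
|b|^2 = 1^2 + 3^2 + 2^2 = 14
a . b = (-3)*1 + 2*3 + (-3)*2 = -3
(a.b)^2 = (-3)^2 = 9
|rej|^2 = 22 - 9/14
= (308 - 9)/14
= 299/14
In lowest terms: 299/14


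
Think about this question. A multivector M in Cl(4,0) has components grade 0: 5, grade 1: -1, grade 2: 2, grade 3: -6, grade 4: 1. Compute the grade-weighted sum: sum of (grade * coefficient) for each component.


Grade-weighted sum = sum of grade_k * coefficient_k
0*5 = 0
1*(-1) = -1
2*2 = 4
3*(-6) = -18
4*1 = 4
Total = 0 + (-1) + 4 + (-18) + 4 = -11


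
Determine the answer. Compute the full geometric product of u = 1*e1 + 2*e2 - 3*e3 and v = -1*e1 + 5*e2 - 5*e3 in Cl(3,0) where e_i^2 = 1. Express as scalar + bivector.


In Cl(3,0): e_i^2 = 1, e_ie_j = -e_je_i for i != j.
Scalar part = u . v = 1*(-1) + 2*5 + (-3)*(-5)
= -1 + 10 + 15 = 24
e12 coeff = 1*5 - 2*(-1) = 5 - (-2) = 7
e13 coeff = 1*(-5) - (-3)*(-1) = -5 - 3 = -8
e23 coeff = 2*(-5) - (-3)*5 = -10 - (-15) = 5
uv = 24 + 7*e12 - 8*e13 + 5*e23


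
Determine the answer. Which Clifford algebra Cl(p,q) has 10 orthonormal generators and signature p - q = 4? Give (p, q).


We need p + q = 10 and p - q = 4.
Adding: 2p = 10 + 4 = 14, so p = 7.
Then q = 10 - 7 = 3.
(p, q) = (7, 3)


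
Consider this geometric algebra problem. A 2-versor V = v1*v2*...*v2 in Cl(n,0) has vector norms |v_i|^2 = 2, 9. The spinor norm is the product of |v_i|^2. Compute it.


Spinor norm N(V) = |v1|^2 * |v2|^2 * ... * |v2|^2
= 2 * 9
Running product: 2, 18
N(V) = 18


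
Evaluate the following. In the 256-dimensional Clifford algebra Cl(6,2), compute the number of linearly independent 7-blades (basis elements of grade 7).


Number of grade-k basis blades in Cl(p,q) with n = p + q is C(n, k).
n = 6 + 2 = 8
C(8, 7) = 8! / (7! * 1!)
= 40320 / (5040 * 1)
= 8


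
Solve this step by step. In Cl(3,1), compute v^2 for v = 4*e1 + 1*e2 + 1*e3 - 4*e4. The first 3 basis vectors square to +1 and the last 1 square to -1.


v^2 = sum of c_i^2 * e_i^2
Positive signature terms (e_i^2 = +1): 4^2 + 1^2 + 1^2 = 18
Negative signature terms (e_j^2 = -1): (-4)^2 = 16
v^2 = 18 - 16 = 2


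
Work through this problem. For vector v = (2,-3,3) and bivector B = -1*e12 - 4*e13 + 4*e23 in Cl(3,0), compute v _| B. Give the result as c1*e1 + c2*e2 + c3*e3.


Left contraction v _| B = <vB>_1 (grade-1 part of the geometric product vB).
Using e1_|e12 = e2, e2_|e12 = -e1, e1_|e13 = e3, e3_|e13 = -e1, e2_|e23 = e3, e3_|e23 = -e2:
e1 coeff: -v2*b12 - v3*b13 = -(-3)*(-1) - (3)*(-4) = 9
e2 coeff: v1*b12 - v3*b23 = (2)*(-1) - (3)*(4) = -14
e3 coeff: v1*b13 + v2*b23 = (2)*(-4) + (-3)*(4) = -20
v _| B = 9*e1 - 14*e2 - 20*e3


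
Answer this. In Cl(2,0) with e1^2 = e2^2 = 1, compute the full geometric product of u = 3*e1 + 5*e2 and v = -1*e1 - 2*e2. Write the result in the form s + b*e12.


Expand: (3*e1 + 5*e2)(-1*e1 - 2*e2)
= 3*(-1)*e1e1 + 3*(-2)*e1e2 + 5*(-1)*e2e1 + 5*(-2)*e2e2
Using e1^2 = e2^2 = 1, e2e1 = -e1e2:
Scalar part s = 3*(-1) + 5*(-2) = -3 + (-10) = -13
Bivector part b = 3*(-2) - 5*(-1) = -6 - (-5) = -1
uv = -13 - 1*e12


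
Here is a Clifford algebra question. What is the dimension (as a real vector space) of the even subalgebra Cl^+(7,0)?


Even subalgebra dimension = 2^(n-1)
n = 7 + 0 = 7
2^(7 - 1) = 2^6 = 64
Verification: sum of C(7,k) for even k = 1 + 21 + 35 + 7 = 64
Result = 64


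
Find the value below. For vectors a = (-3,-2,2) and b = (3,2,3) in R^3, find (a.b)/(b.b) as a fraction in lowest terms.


Projection coefficient = (a . b) / (b . b)
a . b = (-3)*3 + (-2)*2 + 2*3
= -9 + (-4) + 6 = -7
b . b = 3^2 + 2^2 + 3^2
= 9 + 4 + 9 = 22
Coefficient = -7/22
In lowest terms: -7/22


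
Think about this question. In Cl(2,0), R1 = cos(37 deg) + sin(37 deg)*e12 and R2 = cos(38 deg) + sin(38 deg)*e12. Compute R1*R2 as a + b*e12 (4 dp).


Same-plane rotors commute and their half-angles add:
R1*R2 = cos(a1 + a2) + sin(a1 + a2)*e12.
a1 + a2 = 37 + 38 = 75 deg
cos(75 deg) = 0.2588
sin(75 deg) = 0.9659
R1*R2 = 0.2588 + 0.9659*e12
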